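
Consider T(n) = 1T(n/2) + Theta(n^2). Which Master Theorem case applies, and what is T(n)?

Master Theorem for T(n) = 1T(n/2) + O(n^2):

a = 1, b = 2, c = 2
log_b(a) = log_2(1) = 0.0000

Case 3: c = 2 > log_2(1) = 0.0000
T(n) = O(n^2) = O(n^2)

For T(n) = 1T(n/2) + O(n^2): log_2(1) = 0.0000. This is Case 3 of the Master Theorem (c > log_b(a), work dominated by root), giving O(n^2).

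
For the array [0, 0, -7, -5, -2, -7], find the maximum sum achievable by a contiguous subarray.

Using Kadane's algorithm on [0, 0, -7, -5, -2, -7]:

Scanning through the array:
Position 1 (value 0): max_ending_here = 0, max_so_far = 0
Position 2 (value -7): max_ending_here = -7, max_so_far = 0
Position 3 (value -5): max_ending_here = -5, max_so_far = 0
Position 4 (value -2): max_ending_here = -2, max_so_far = 0
Position 5 (value -7): max_ending_here = -7, max_so_far = 0

Maximum subarray: [0]
Maximum sum: 0

The maximum subarray is [0] with sum 0. This subarray runs from index 0 to index 0.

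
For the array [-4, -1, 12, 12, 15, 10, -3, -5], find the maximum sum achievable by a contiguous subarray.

Using Kadane's algorithm on [-4, -1, 12, 12, 15, 10, -3, -5]:

Scanning through the array:
Position 1 (value -1): max_ending_here = -1, max_so_far = -1
Position 2 (value 12): max_ending_here = 12, max_so_far = 12
Position 3 (value 12): max_ending_here = 24, max_so_far = 24
Position 4 (value 15): max_ending_here = 39, max_so_far = 39
Position 5 (value 10): max_ending_here = 49, max_so_far = 49
Position 6 (value -3): max_ending_here = 46, max_so_far = 49
Position 7 (value -5): max_ending_here = 41, max_so_far = 49

Maximum subarray: [12, 12, 15, 10]
Maximum sum: 49

The maximum subarray is [12, 12, 15, 10] with sum 49. This subarray runs from index 2 to index 5.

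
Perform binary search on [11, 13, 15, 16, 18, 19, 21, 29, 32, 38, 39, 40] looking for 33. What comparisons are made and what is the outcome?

Binary search for 33 in [11, 13, 15, 16, 18, 19, 21, 29, 32, 38, 39, 40]:

lo=0, hi=11, mid=5, arr[mid]=19 -> 19 < 33, search right half
lo=6, hi=11, mid=8, arr[mid]=32 -> 32 < 33, search right half
lo=9, hi=11, mid=10, arr[mid]=39 -> 39 > 33, search left half
lo=9, hi=9, mid=9, arr[mid]=38 -> 38 > 33, search left half
lo=9 > hi=8, target 33 not found

Binary search determines that 33 is not in the array after 4 comparisons. The search space was exhausted without finding the target.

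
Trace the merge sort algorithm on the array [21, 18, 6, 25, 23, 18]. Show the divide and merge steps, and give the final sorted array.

Merge sort trace:

Split: [21, 18, 6, 25, 23, 18] -> [21, 18, 6] and [25, 23, 18]
  Split: [21, 18, 6] -> [21] and [18, 6]
    Split: [18, 6] -> [18] and [6]
    Merge: [18] + [6] -> [6, 18]
  Merge: [21] + [6, 18] -> [6, 18, 21]
  Split: [25, 23, 18] -> [25] and [23, 18]
    Split: [23, 18] -> [23] and [18]
    Merge: [23] + [18] -> [18, 23]
  Merge: [25] + [18, 23] -> [18, 23, 25]
Merge: [6, 18, 21] + [18, 23, 25] -> [6, 18, 18, 21, 23, 25]

Final sorted array: [6, 18, 18, 21, 23, 25]

The merge sort proceeds by recursively splitting the array and merging sorted halves.
After all merges, the sorted array is [6, 18, 18, 21, 23, 25].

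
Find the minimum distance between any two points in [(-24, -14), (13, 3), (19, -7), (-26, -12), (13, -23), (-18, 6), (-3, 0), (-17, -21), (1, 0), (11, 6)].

Computing all pairwise distances among 10 points:

d((-24, -14), (13, 3)) = 40.7185
d((-24, -14), (19, -7)) = 43.566
d((-24, -14), (-26, -12)) = 2.8284 <-- minimum
d((-24, -14), (13, -23)) = 38.0789
d((-24, -14), (-18, 6)) = 20.8806
d((-24, -14), (-3, 0)) = 25.2389
d((-24, -14), (-17, -21)) = 9.8995
d((-24, -14), (1, 0)) = 28.6531
d((-24, -14), (11, 6)) = 40.3113
d((13, 3), (19, -7)) = 11.6619
d((13, 3), (-26, -12)) = 41.7852
d((13, 3), (13, -23)) = 26.0
d((13, 3), (-18, 6)) = 31.1448
d((13, 3), (-3, 0)) = 16.2788
d((13, 3), (-17, -21)) = 38.4187
d((13, 3), (1, 0)) = 12.3693
d((13, 3), (11, 6)) = 3.6056
d((19, -7), (-26, -12)) = 45.2769
d((19, -7), (13, -23)) = 17.088
d((19, -7), (-18, 6)) = 39.2173
d((19, -7), (-3, 0)) = 23.0868
d((19, -7), (-17, -21)) = 38.6264
d((19, -7), (1, 0)) = 19.3132
d((19, -7), (11, 6)) = 15.2643
d((-26, -12), (13, -23)) = 40.5216
d((-26, -12), (-18, 6)) = 19.6977
d((-26, -12), (-3, 0)) = 25.9422
d((-26, -12), (-17, -21)) = 12.7279
d((-26, -12), (1, 0)) = 29.5466
d((-26, -12), (11, 6)) = 41.1461
d((13, -23), (-18, 6)) = 42.45
d((13, -23), (-3, 0)) = 28.0179
d((13, -23), (-17, -21)) = 30.0666
d((13, -23), (1, 0)) = 25.9422
d((13, -23), (11, 6)) = 29.0689
d((-18, 6), (-3, 0)) = 16.1555
d((-18, 6), (-17, -21)) = 27.0185
d((-18, 6), (1, 0)) = 19.9249
d((-18, 6), (11, 6)) = 29.0
d((-3, 0), (-17, -21)) = 25.2389
d((-3, 0), (1, 0)) = 4.0
d((-3, 0), (11, 6)) = 15.2315
d((-17, -21), (1, 0)) = 27.6586
d((-17, -21), (11, 6)) = 38.8973
d((1, 0), (11, 6)) = 11.6619

Closest pair: (-24, -14) and (-26, -12) with distance 2.8284

The closest pair is (-24, -14) and (-26, -12) with Euclidean distance 2.8284. For 10 points, brute-force pairwise comparison is shown above. For large n, the divide-and-conquer algorithm (sort by x, recurse on halves, check the dividing strip) achieves O(n log n).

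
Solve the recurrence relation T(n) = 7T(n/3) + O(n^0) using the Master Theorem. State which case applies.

Master Theorem for T(n) = 7T(n/3) + O(n^0):

a = 7, b = 3, c = 0
log_b(a) = log_3(7) = 1.7712

Case 1: c = 0 < log_3(7) = 1.7712
T(n) = O(n^(log_3 7))

For T(n) = 7T(n/3) + O(n^0): log_3(7) = 1.7712. This is Case 1 of the Master Theorem (c < log_b(a), work dominated by leaves), giving O(n^(log_3 7)).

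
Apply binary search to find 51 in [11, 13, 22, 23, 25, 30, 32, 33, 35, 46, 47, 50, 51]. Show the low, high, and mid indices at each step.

Binary search for 51 in [11, 13, 22, 23, 25, 30, 32, 33, 35, 46, 47, 50, 51]:

lo=0, hi=12, mid=6, arr[mid]=32 -> 32 < 51, search right half
lo=7, hi=12, mid=9, arr[mid]=46 -> 46 < 51, search right half
lo=10, hi=12, mid=11, arr[mid]=50 -> 50 < 51, search right half
lo=12, hi=12, mid=12, arr[mid]=51 -> Found target at index 12!

Binary search finds 51 at index 12 after 4 comparisons. The search repeatedly halves the search space by comparing with the middle element.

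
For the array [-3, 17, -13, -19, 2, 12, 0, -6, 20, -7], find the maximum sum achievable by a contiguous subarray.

Using Kadane's algorithm on [-3, 17, -13, -19, 2, 12, 0, -6, 20, -7]:

Scanning through the array:
Position 1 (value 17): max_ending_here = 17, max_so_far = 17
Position 2 (value -13): max_ending_here = 4, max_so_far = 17
Position 3 (value -19): max_ending_here = -15, max_so_far = 17
Position 4 (value 2): max_ending_here = 2, max_so_far = 17
Position 5 (value 12): max_ending_here = 14, max_so_far = 17
Position 6 (value 0): max_ending_here = 14, max_so_far = 17
Position 7 (value -6): max_ending_here = 8, max_so_far = 17
Position 8 (value 20): max_ending_here = 28, max_so_far = 28
Position 9 (value -7): max_ending_here = 21, max_so_far = 28

Maximum subarray: [2, 12, 0, -6, 20]
Maximum sum: 28

The maximum subarray is [2, 12, 0, -6, 20] with sum 28. This subarray runs from index 4 to index 8.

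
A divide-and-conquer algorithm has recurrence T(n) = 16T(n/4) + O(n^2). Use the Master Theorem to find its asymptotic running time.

Master Theorem for T(n) = 16T(n/4) + O(n^2):

a = 16, b = 4, c = 2
log_b(a) = log_4(16) = 2.0000

Case 2: c = 2 = log_4(16) = 2.0000
T(n) = O(n^2 log n) = O(n^2 log n)

For T(n) = 16T(n/4) + O(n^2): log_4(16) = 2.0000. This is Case 2 of the Master Theorem (c = log_b(a), equal work at all levels), giving O(n^2 log n).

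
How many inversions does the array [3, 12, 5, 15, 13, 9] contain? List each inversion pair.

Finding inversions in [3, 12, 5, 15, 13, 9]:

(1, 2): arr[1]=12 > arr[2]=5
(1, 5): arr[1]=12 > arr[5]=9
(3, 4): arr[3]=15 > arr[4]=13
(3, 5): arr[3]=15 > arr[5]=9
(4, 5): arr[4]=13 > arr[5]=9

Total inversions: 5

The array has 5 inversion(s): (1,2), (1,5), (3,4), (3,5), (4,5). Each pair (i,j) satisfies i < j and arr[i] > arr[j].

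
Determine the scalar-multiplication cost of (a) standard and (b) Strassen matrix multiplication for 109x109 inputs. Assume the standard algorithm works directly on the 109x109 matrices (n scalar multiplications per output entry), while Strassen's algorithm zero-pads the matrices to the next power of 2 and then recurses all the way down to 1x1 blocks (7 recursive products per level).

Matrix multiplication for 109x109 matrices:

Strassen's algorithm requires power-of-2 dimensions. Pad 109x109 to 128x128 (next power of 2).

Standard algorithm: 109^3 = 1295029 multiplications
Strassen's algorithm: 7^(log2(128)) = 7^7 = 823543 multiplications
Savings: 1295029 - 823543 = 471486 multiplications

Standard: 1295029 multiplications (109^3). Strassen: 823543 multiplications (7^7, after padding to 128x128). Strassen reduces 8 recursive multiplications to 7 at each level.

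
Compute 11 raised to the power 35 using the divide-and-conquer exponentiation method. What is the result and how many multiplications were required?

Computing 11^35 by squaring (build up from 11^1; each line after the first costs one multiplication):

11^1 = 11
11^2 = (11^1)^2 = 11^2 = 121
11^4 = (11^2)^2 = 121^2 = 14641
11^8 = (11^4)^2 = 14641^2 = 214358881
11^16 = (11^8)^2 = 214358881^2 = 45949729863572161
11^17 = 11 * 11^16 = 11 * 45949729863572161 = 505447028499293771
11^34 = (11^17)^2 = 505447028499293771^2 = 255476698618765889551019445759400441
11^35 = 11 * 11^34 = 11 * 255476698618765889551019445759400441 = 2810243684806424785061213903353404851

Result: 2810243684806424785061213903353404851
Multiplications needed: 7 (7 lines after 11^1)

11^35 = 2810243684806424785061213903353404851. Using exponentiation by squaring, this requires 7 multiplications. The key idea: if the exponent is even, square the half-power; if odd, multiply by the base once.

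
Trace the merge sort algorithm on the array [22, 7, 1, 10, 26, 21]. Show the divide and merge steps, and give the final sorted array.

Merge sort trace:

Split: [22, 7, 1, 10, 26, 21] -> [22, 7, 1] and [10, 26, 21]
  Split: [22, 7, 1] -> [22] and [7, 1]
    Split: [7, 1] -> [7] and [1]
    Merge: [7] + [1] -> [1, 7]
  Merge: [22] + [1, 7] -> [1, 7, 22]
  Split: [10, 26, 21] -> [10] and [26, 21]
    Split: [26, 21] -> [26] and [21]
    Merge: [26] + [21] -> [21, 26]
  Merge: [10] + [21, 26] -> [10, 21, 26]
Merge: [1, 7, 22] + [10, 21, 26] -> [1, 7, 10, 21, 22, 26]

Final sorted array: [1, 7, 10, 21, 22, 26]

The merge sort proceeds by recursively splitting the array and merging sorted halves.
After all merges, the sorted array is [1, 7, 10, 21, 22, 26].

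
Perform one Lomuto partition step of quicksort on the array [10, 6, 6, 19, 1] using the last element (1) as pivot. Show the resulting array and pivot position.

Lomuto partition with pivot = 1:

Initial array: [10, 6, 6, 19, 1]

arr[0]=10 > 1: no swap
arr[1]=6 > 1: no swap
arr[2]=6 > 1: no swap
arr[3]=19 > 1: no swap

Place pivot at position 0: [1, 6, 6, 19, 10]
Pivot position: 0

After partitioning with pivot 1, the array becomes [1, 6, 6, 19, 10]. The pivot is placed at index 0. All elements to the left of the pivot are <= 1, and all elements to the right are > 1.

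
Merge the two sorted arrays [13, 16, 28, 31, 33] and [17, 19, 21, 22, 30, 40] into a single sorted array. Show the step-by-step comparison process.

Merging process:

Compare 13 vs 17: take 13 from left. Merged: [13]
Compare 16 vs 17: take 16 from left. Merged: [13, 16]
Compare 28 vs 17: take 17 from right. Merged: [13, 16, 17]
Compare 28 vs 19: take 19 from right. Merged: [13, 16, 17, 19]
Compare 28 vs 21: take 21 from right. Merged: [13, 16, 17, 19, 21]
Compare 28 vs 22: take 22 from right. Merged: [13, 16, 17, 19, 21, 22]
Compare 28 vs 30: take 28 from left. Merged: [13, 16, 17, 19, 21, 22, 28]
Compare 31 vs 30: take 30 from right. Merged: [13, 16, 17, 19, 21, 22, 28, 30]
Compare 31 vs 40: take 31 from left. Merged: [13, 16, 17, 19, 21, 22, 28, 30, 31]
Compare 33 vs 40: take 33 from left. Merged: [13, 16, 17, 19, 21, 22, 28, 30, 31, 33]
Append remaining from right: [40]. Merged: [13, 16, 17, 19, 21, 22, 28, 30, 31, 33, 40]

Final merged array: [13, 16, 17, 19, 21, 22, 28, 30, 31, 33, 40]
Total comparisons: 10

The merged array is [13, 16, 17, 19, 21, 22, 28, 30, 31, 33, 40], requiring 10 comparisons. The merge step runs in O(n) time where n is the total number of elements.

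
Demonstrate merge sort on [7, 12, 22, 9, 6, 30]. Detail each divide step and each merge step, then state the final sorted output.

Merge sort trace:

Split: [7, 12, 22, 9, 6, 30] -> [7, 12, 22] and [9, 6, 30]
  Split: [7, 12, 22] -> [7] and [12, 22]
    Split: [12, 22] -> [12] and [22]
    Merge: [12] + [22] -> [12, 22]
  Merge: [7] + [12, 22] -> [7, 12, 22]
  Split: [9, 6, 30] -> [9] and [6, 30]
    Split: [6, 30] -> [6] and [30]
    Merge: [6] + [30] -> [6, 30]
  Merge: [9] + [6, 30] -> [6, 9, 30]
Merge: [7, 12, 22] + [6, 9, 30] -> [6, 7, 9, 12, 22, 30]

Final sorted array: [6, 7, 9, 12, 22, 30]

The merge sort proceeds by recursively splitting the array and merging sorted halves.
After all merges, the sorted array is [6, 7, 9, 12, 22, 30].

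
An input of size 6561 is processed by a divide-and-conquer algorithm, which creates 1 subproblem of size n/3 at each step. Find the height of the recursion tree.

For divide and conquer with division factor 3:

Problem sizes at each level:
Level 0: 6561
Level 1: 2187
Level 2: 729
Level 3: 243
Level 4: 81
Level 5: 27
Level 6: 9
Level 7: 3
Level 8: 1

The root is level 0 and the size-1 base case is level 8 (the tree spans levels 0 through 8, i.e. 9 levels counting the root), so the depth is the number of divisions: log_3(6561) = 8

The recursion tree depth is log_3(6561) = 8. At each level, the problem size is divided by 3, so it takes 8 divisions to reduce to a base case of size 1. The algorithm makes 1 recursive call at each level.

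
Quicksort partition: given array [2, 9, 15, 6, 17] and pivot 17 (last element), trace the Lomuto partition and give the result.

Lomuto partition with pivot = 17:

Initial array: [2, 9, 15, 6, 17]

arr[0]=2 <= 17: swap with position 0, array becomes [2, 9, 15, 6, 17]
arr[1]=9 <= 17: swap with position 1, array becomes [2, 9, 15, 6, 17]
arr[2]=15 <= 17: swap with position 2, array becomes [2, 9, 15, 6, 17]
arr[3]=6 <= 17: swap with position 3, array becomes [2, 9, 15, 6, 17]

Place pivot at position 4: [2, 9, 15, 6, 17]
Pivot position: 4

After partitioning with pivot 17, the array becomes [2, 9, 15, 6, 17]. The pivot is placed at index 4. All elements to the left of the pivot are <= 17, and all elements to the right are > 17.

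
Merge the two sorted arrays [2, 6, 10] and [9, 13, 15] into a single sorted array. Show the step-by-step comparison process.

Merging process:

Compare 2 vs 9: take 2 from left. Merged: [2]
Compare 6 vs 9: take 6 from left. Merged: [2, 6]
Compare 10 vs 9: take 9 from right. Merged: [2, 6, 9]
Compare 10 vs 13: take 10 from left. Merged: [2, 6, 9, 10]
Append remaining from right: [13, 15]. Merged: [2, 6, 9, 10, 13, 15]

Final merged array: [2, 6, 9, 10, 13, 15]
Total comparisons: 4

The merged array is [2, 6, 9, 10, 13, 15], requiring 4 comparisons. The merge step runs in O(n) time where n is the total number of elements.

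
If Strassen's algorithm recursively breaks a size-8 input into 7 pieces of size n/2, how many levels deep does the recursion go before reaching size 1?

For divide and conquer with division factor 2:

Problem sizes at each level:
Level 0: 8
Level 1: 4
Level 2: 2
Level 3: 1

The root is level 0 and the size-1 base case is level 3 (the tree spans levels 0 through 3, i.e. 4 levels counting the root), so the depth is the number of divisions: log_2(8) = 3

The recursion tree depth is log_2(8) = 3. At each level, the problem size is divided by 2, so it takes 3 divisions to reduce to a base case of size 1. The algorithm makes 7 recursive calls at each level.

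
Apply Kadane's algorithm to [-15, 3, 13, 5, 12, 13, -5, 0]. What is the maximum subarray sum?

Using Kadane's algorithm on [-15, 3, 13, 5, 12, 13, -5, 0]:

Scanning through the array:
Position 1 (value 3): max_ending_here = 3, max_so_far = 3
Position 2 (value 13): max_ending_here = 16, max_so_far = 16
Position 3 (value 5): max_ending_here = 21, max_so_far = 21
Position 4 (value 12): max_ending_here = 33, max_so_far = 33
Position 5 (value 13): max_ending_here = 46, max_so_far = 46
Position 6 (value -5): max_ending_here = 41, max_so_far = 46
Position 7 (value 0): max_ending_here = 41, max_so_far = 46

Maximum subarray: [3, 13, 5, 12, 13]
Maximum sum: 46

The maximum subarray is [3, 13, 5, 12, 13] with sum 46. This subarray runs from index 1 to index 5.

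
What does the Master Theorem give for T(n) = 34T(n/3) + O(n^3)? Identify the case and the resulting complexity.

Master Theorem for T(n) = 34T(n/3) + O(n^3):

a = 34, b = 3, c = 3
log_b(a) = log_3(34) = 3.2098

Case 1: c = 3 < log_3(34) = 3.2098
T(n) = O(n^(log_3 34))

For T(n) = 34T(n/3) + O(n^3): log_3(34) = 3.2098. This is Case 1 of the Master Theorem (c < log_b(a), work dominated by leaves), giving O(n^(log_3 34)).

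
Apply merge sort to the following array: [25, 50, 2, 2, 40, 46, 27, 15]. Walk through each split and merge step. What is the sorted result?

Merge sort trace:

Split: [25, 50, 2, 2, 40, 46, 27, 15] -> [25, 50, 2, 2] and [40, 46, 27, 15]
  Split: [25, 50, 2, 2] -> [25, 50] and [2, 2]
    Split: [25, 50] -> [25] and [50]
    Merge: [25] + [50] -> [25, 50]
    Split: [2, 2] -> [2] and [2]
    Merge: [2] + [2] -> [2, 2]
  Merge: [25, 50] + [2, 2] -> [2, 2, 25, 50]
  Split: [40, 46, 27, 15] -> [40, 46] and [27, 15]
    Split: [40, 46] -> [40] and [46]
    Merge: [40] + [46] -> [40, 46]
    Split: [27, 15] -> [27] and [15]
    Merge: [27] + [15] -> [15, 27]
  Merge: [40, 46] + [15, 27] -> [15, 27, 40, 46]
Merge: [2, 2, 25, 50] + [15, 27, 40, 46] -> [2, 2, 15, 25, 27, 40, 46, 50]

Final sorted array: [2, 2, 15, 25, 27, 40, 46, 50]

The merge sort proceeds by recursively splitting the array and merging sorted halves.
After all merges, the sorted array is [2, 2, 15, 25, 27, 40, 46, 50].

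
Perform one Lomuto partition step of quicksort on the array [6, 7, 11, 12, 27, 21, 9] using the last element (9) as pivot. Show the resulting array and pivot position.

Lomuto partition with pivot = 9:

Initial array: [6, 7, 11, 12, 27, 21, 9]

arr[0]=6 <= 9: swap with position 0, array becomes [6, 7, 11, 12, 27, 21, 9]
arr[1]=7 <= 9: swap with position 1, array becomes [6, 7, 11, 12, 27, 21, 9]
arr[2]=11 > 9: no swap
arr[3]=12 > 9: no swap
arr[4]=27 > 9: no swap
arr[5]=21 > 9: no swap

Place pivot at position 2: [6, 7, 9, 12, 27, 21, 11]
Pivot position: 2

After partitioning with pivot 9, the array becomes [6, 7, 9, 12, 27, 21, 11]. The pivot is placed at index 2. All elements to the left of the pivot are <= 9, and all elements to the right are > 9.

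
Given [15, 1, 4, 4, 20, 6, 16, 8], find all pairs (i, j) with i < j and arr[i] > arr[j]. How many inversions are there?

Finding inversions in [15, 1, 4, 4, 20, 6, 16, 8]:

(0, 1): arr[0]=15 > arr[1]=1
(0, 2): arr[0]=15 > arr[2]=4
(0, 3): arr[0]=15 > arr[3]=4
(0, 5): arr[0]=15 > arr[5]=6
(0, 7): arr[0]=15 > arr[7]=8
(4, 5): arr[4]=20 > arr[5]=6
(4, 6): arr[4]=20 > arr[6]=16
(4, 7): arr[4]=20 > arr[7]=8
(6, 7): arr[6]=16 > arr[7]=8

Total inversions: 9

The array has 9 inversion(s): (0,1), (0,2), (0,3), (0,5), (0,7), (4,5), (4,6), (4,7), (6,7). Each pair (i,j) satisfies i < j and arr[i] > arr[j].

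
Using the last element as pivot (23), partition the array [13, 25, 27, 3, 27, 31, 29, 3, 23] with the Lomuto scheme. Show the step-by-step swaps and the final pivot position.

Lomuto partition with pivot = 23:

Initial array: [13, 25, 27, 3, 27, 31, 29, 3, 23]

arr[0]=13 <= 23: swap with position 0, array becomes [13, 25, 27, 3, 27, 31, 29, 3, 23]
arr[1]=25 > 23: no swap
arr[2]=27 > 23: no swap
arr[3]=3 <= 23: swap with position 1, array becomes [13, 3, 27, 25, 27, 31, 29, 3, 23]
arr[4]=27 > 23: no swap
arr[5]=31 > 23: no swap
arr[6]=29 > 23: no swap
arr[7]=3 <= 23: swap with position 2, array becomes [13, 3, 3, 25, 27, 31, 29, 27, 23]

Place pivot at position 3: [13, 3, 3, 23, 27, 31, 29, 27, 25]
Pivot position: 3

After partitioning with pivot 23, the array becomes [13, 3, 3, 23, 27, 31, 29, 27, 25]. The pivot is placed at index 3. All elements to the left of the pivot are <= 23, and all elements to the right are > 23.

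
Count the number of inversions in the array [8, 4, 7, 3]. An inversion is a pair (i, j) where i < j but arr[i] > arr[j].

Finding inversions in [8, 4, 7, 3]:

(0, 1): arr[0]=8 > arr[1]=4
(0, 2): arr[0]=8 > arr[2]=7
(0, 3): arr[0]=8 > arr[3]=3
(1, 3): arr[1]=4 > arr[3]=3
(2, 3): arr[2]=7 > arr[3]=3

Total inversions: 5

The array has 5 inversion(s): (0,1), (0,2), (0,3), (1,3), (2,3). Each pair (i,j) satisfies i < j and arr[i] > arr[j].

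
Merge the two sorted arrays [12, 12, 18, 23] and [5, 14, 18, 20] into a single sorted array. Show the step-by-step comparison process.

Merging process:

Compare 12 vs 5: take 5 from right. Merged: [5]
Compare 12 vs 14: take 12 from left. Merged: [5, 12]
Compare 12 vs 14: take 12 from left. Merged: [5, 12, 12]
Compare 18 vs 14: take 14 from right. Merged: [5, 12, 12, 14]
Compare 18 vs 18: take 18 from left. Merged: [5, 12, 12, 14, 18]
Compare 23 vs 18: take 18 from right. Merged: [5, 12, 12, 14, 18, 18]
Compare 23 vs 20: take 20 from right. Merged: [5, 12, 12, 14, 18, 18, 20]
Append remaining from left: [23]. Merged: [5, 12, 12, 14, 18, 18, 20, 23]

Final merged array: [5, 12, 12, 14, 18, 18, 20, 23]
Total comparisons: 7

The merged array is [5, 12, 12, 14, 18, 18, 20, 23], requiring 7 comparisons. The merge step runs in O(n) time where n is the total number of elements.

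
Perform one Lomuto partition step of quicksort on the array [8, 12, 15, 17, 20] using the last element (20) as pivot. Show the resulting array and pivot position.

Lomuto partition with pivot = 20:

Initial array: [8, 12, 15, 17, 20]

arr[0]=8 <= 20: swap with position 0, array becomes [8, 12, 15, 17, 20]
arr[1]=12 <= 20: swap with position 1, array becomes [8, 12, 15, 17, 20]
arr[2]=15 <= 20: swap with position 2, array becomes [8, 12, 15, 17, 20]
arr[3]=17 <= 20: swap with position 3, array becomes [8, 12, 15, 17, 20]

Place pivot at position 4: [8, 12, 15, 17, 20]
Pivot position: 4

After partitioning with pivot 20, the array becomes [8, 12, 15, 17, 20]. The pivot is placed at index 4. All elements to the left of the pivot are <= 20, and all elements to the right are > 20.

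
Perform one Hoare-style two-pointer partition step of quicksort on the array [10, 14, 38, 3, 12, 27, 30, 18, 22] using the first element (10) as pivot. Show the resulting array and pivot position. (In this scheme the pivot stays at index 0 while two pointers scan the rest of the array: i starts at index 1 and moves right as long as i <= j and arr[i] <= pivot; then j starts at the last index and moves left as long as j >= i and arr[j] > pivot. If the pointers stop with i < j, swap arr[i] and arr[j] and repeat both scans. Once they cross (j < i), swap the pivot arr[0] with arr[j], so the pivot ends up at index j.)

Hoare-style two-pointer partition with pivot = 10:

Initial array: [10, 14, 38, 3, 12, 27, 30, 18, 22]

Pointers start at i = 1, j = 8.
i stops at index 1 (arr[1]=14 > 10), j stops at index 3 (arr[3]=3 <= 10): swap arr[1] and arr[3], array becomes [10, 3, 38, 14, 12, 27, 30, 18, 22]
i ends at 2, j ends at 1: the pointers have crossed (j < i), so scanning stops.

Swap pivot arr[0] with arr[1] to place pivot at position 1: [3, 10, 38, 14, 12, 27, 30, 18, 22]
Pivot position: 1

After partitioning with pivot 10, the array becomes [3, 10, 38, 14, 12, 27, 30, 18, 22]. The pivot is placed at index 1. All elements to the left of the pivot are <= 10, and all elements to the right are > 10.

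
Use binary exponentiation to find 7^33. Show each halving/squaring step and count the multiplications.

Computing 7^33 by squaring (build up from 7^1; each line after the first costs one multiplication):

7^1 = 7
7^2 = (7^1)^2 = 7^2 = 49
7^4 = (7^2)^2 = 49^2 = 2401
7^8 = (7^4)^2 = 2401^2 = 5764801
7^16 = (7^8)^2 = 5764801^2 = 33232930569601
7^32 = (7^16)^2 = 33232930569601^2 = 1104427674243920646305299201
7^33 = 7 * 7^32 = 7 * 1104427674243920646305299201 = 7730993719707444524137094407

Result: 7730993719707444524137094407
Multiplications needed: 6 (6 lines after 7^1)

7^33 = 7730993719707444524137094407. Using exponentiation by squaring, this requires 6 multiplications. The key idea: if the exponent is even, square the half-power; if odd, multiply by the base once.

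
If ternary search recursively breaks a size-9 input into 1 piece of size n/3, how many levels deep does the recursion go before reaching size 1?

For divide and conquer with division factor 3:

Problem sizes at each level:
Level 0: 9
Level 1: 3
Level 2: 1

The root is level 0 and the size-1 base case is level 2 (the tree spans levels 0 through 2, i.e. 3 levels counting the root), so the depth is the number of divisions: log_3(9) = 2

The recursion tree depth is log_3(9) = 2. At each level, the problem size is divided by 3, so it takes 2 divisions to reduce to a base case of size 1. The algorithm makes 1 recursive call at each level.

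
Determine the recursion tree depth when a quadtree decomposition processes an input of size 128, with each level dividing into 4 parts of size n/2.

For divide and conquer with division factor 2:

Problem sizes at each level:
Level 0: 128
Level 1: 64
Level 2: 32
Level 3: 16
Level 4: 8
Level 5: 4
Level 6: 2
Level 7: 1

The root is level 0 and the size-1 base case is level 7 (the tree spans levels 0 through 7, i.e. 8 levels counting the root), so the depth is the number of divisions: log_2(128) = 7

The recursion tree depth is log_2(128) = 7. At each level, the problem size is divided by 2, so it takes 7 divisions to reduce to a base case of size 1. The algorithm makes 4 recursive calls at each level.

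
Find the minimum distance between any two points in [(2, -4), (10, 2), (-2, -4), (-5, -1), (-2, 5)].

Computing all pairwise distances among 5 points:

d((2, -4), (10, 2)) = 10.0
d((2, -4), (-2, -4)) = 4.0 <-- minimum
d((2, -4), (-5, -1)) = 7.6158
d((2, -4), (-2, 5)) = 9.8489
d((10, 2), (-2, -4)) = 13.4164
d((10, 2), (-5, -1)) = 15.2971
d((10, 2), (-2, 5)) = 12.3693
d((-2, -4), (-5, -1)) = 4.2426
d((-2, -4), (-2, 5)) = 9.0
d((-5, -1), (-2, 5)) = 6.7082

Closest pair: (2, -4) and (-2, -4) with distance 4.0

The closest pair is (2, -4) and (-2, -4) with Euclidean distance 4.0. For 5 points, brute-force pairwise comparison is shown above. For large n, the divide-and-conquer algorithm (sort by x, recurse on halves, check the dividing strip) achieves O(n log n).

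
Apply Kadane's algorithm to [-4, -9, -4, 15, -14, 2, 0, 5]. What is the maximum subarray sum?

Using Kadane's algorithm on [-4, -9, -4, 15, -14, 2, 0, 5]:

Scanning through the array:
Position 1 (value -9): max_ending_here = -9, max_so_far = -4
Position 2 (value -4): max_ending_here = -4, max_so_far = -4
Position 3 (value 15): max_ending_here = 15, max_so_far = 15
Position 4 (value -14): max_ending_here = 1, max_so_far = 15
Position 5 (value 2): max_ending_here = 3, max_so_far = 15
Position 6 (value 0): max_ending_here = 3, max_so_far = 15
Position 7 (value 5): max_ending_here = 8, max_so_far = 15

Maximum subarray: [15]
Maximum sum: 15

The maximum subarray is [15] with sum 15. This subarray runs from index 3 to index 3.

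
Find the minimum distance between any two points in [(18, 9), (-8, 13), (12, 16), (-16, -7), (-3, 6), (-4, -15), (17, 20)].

Computing all pairwise distances among 7 points:

d((18, 9), (-8, 13)) = 26.3059
d((18, 9), (12, 16)) = 9.2195
d((18, 9), (-16, -7)) = 37.5766
d((18, 9), (-3, 6)) = 21.2132
d((18, 9), (-4, -15)) = 32.5576
d((18, 9), (17, 20)) = 11.0454
d((-8, 13), (12, 16)) = 20.2237
d((-8, 13), (-16, -7)) = 21.5407
d((-8, 13), (-3, 6)) = 8.6023
d((-8, 13), (-4, -15)) = 28.2843
d((-8, 13), (17, 20)) = 25.9615
d((12, 16), (-16, -7)) = 36.2353
d((12, 16), (-3, 6)) = 18.0278
d((12, 16), (-4, -15)) = 34.8855
d((12, 16), (17, 20)) = 6.4031 <-- minimum
d((-16, -7), (-3, 6)) = 18.3848
d((-16, -7), (-4, -15)) = 14.4222
d((-16, -7), (17, 20)) = 42.638
d((-3, 6), (-4, -15)) = 21.0238
d((-3, 6), (17, 20)) = 24.4131
d((-4, -15), (17, 20)) = 40.8167

Closest pair: (12, 16) and (17, 20) with distance 6.4031

The closest pair is (12, 16) and (17, 20) with Euclidean distance 6.4031. For 7 points, brute-force pairwise comparison is shown above. For large n, the divide-and-conquer algorithm (sort by x, recurse on halves, check the dividing strip) achieves O(n log n).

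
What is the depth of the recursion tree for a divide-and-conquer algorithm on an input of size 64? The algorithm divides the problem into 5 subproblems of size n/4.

For divide and conquer with division factor 4:

Problem sizes at each level:
Level 0: 64
Level 1: 16
Level 2: 4
Level 3: 1

The root is level 0 and the size-1 base case is level 3 (the tree spans levels 0 through 3, i.e. 4 levels counting the root), so the depth is the number of divisions: log_4(64) = 3

The recursion tree depth is log_4(64) = 3. At each level, the problem size is divided by 4, so it takes 3 divisions to reduce to a base case of size 1. The algorithm makes 5 recursive calls at each level.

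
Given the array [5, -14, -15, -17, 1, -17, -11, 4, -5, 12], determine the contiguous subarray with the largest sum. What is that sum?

Using Kadane's algorithm on [5, -14, -15, -17, 1, -17, -11, 4, -5, 12]:

Scanning through the array:
Position 1 (value -14): max_ending_here = -9, max_so_far = 5
Position 2 (value -15): max_ending_here = -15, max_so_far = 5
Position 3 (value -17): max_ending_here = -17, max_so_far = 5
Position 4 (value 1): max_ending_here = 1, max_so_far = 5
Position 5 (value -17): max_ending_here = -16, max_so_far = 5
Position 6 (value -11): max_ending_here = -11, max_so_far = 5
Position 7 (value 4): max_ending_here = 4, max_so_far = 5
Position 8 (value -5): max_ending_here = -1, max_so_far = 5
Position 9 (value 12): max_ending_here = 12, max_so_far = 12

Maximum subarray: [12]
Maximum sum: 12

The maximum subarray is [12] with sum 12. This subarray runs from index 9 to index 9.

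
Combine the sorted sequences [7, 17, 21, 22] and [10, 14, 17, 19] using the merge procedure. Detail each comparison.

Merging process:

Compare 7 vs 10: take 7 from left. Merged: [7]
Compare 17 vs 10: take 10 from right. Merged: [7, 10]
Compare 17 vs 14: take 14 from right. Merged: [7, 10, 14]
Compare 17 vs 17: take 17 from left. Merged: [7, 10, 14, 17]
Compare 21 vs 17: take 17 from right. Merged: [7, 10, 14, 17, 17]
Compare 21 vs 19: take 19 from right. Merged: [7, 10, 14, 17, 17, 19]
Append remaining from left: [21, 22]. Merged: [7, 10, 14, 17, 17, 19, 21, 22]

Final merged array: [7, 10, 14, 17, 17, 19, 21, 22]
Total comparisons: 6

The merged array is [7, 10, 14, 17, 17, 19, 21, 22], requiring 6 comparisons. The merge step runs in O(n) time where n is the total number of elements.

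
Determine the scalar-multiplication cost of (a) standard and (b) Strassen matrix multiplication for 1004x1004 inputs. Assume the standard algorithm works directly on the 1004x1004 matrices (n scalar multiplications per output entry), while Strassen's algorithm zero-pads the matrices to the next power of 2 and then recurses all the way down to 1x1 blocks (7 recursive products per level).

Matrix multiplication for 1004x1004 matrices:

Strassen's algorithm requires power-of-2 dimensions. Pad 1004x1004 to 1024x1024 (next power of 2).

Standard algorithm: 1004^3 = 1012048064 multiplications
Strassen's algorithm: 7^(log2(1024)) = 7^10 = 282475249 multiplications
Savings: 1012048064 - 282475249 = 729572815 multiplications

Standard: 1012048064 multiplications (1004^3). Strassen: 282475249 multiplications (7^10, after padding to 1024x1024). Strassen reduces 8 recursive multiplications to 7 at each level.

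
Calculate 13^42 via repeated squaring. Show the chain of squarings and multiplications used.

Computing 13^42 by squaring (build up from 13^1; each line after the first costs one multiplication):

13^1 = 13
13^2 = (13^1)^2 = 13^2 = 169
13^4 = (13^2)^2 = 169^2 = 28561
13^5 = 13 * 13^4 = 13 * 28561 = 371293
13^10 = (13^5)^2 = 371293^2 = 137858491849
13^20 = (13^10)^2 = 137858491849^2 = 19004963774880799438801
13^21 = 13 * 13^20 = 13 * 19004963774880799438801 = 247064529073450392704413
13^42 = (13^21)^2 = 247064529073450392704413^2 = 61040881526285814362156628321386486455989674569

Result: 61040881526285814362156628321386486455989674569
Multiplications needed: 7 (7 lines after 13^1)

13^42 = 61040881526285814362156628321386486455989674569. Using exponentiation by squaring, this requires 7 multiplications. The key idea: if the exponent is even, square the half-power; if odd, multiply by the base once.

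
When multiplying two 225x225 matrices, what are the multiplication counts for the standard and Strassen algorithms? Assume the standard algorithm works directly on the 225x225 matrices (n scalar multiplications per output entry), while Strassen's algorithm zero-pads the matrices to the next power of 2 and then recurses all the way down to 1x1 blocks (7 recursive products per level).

Matrix multiplication for 225x225 matrices:

Strassen's algorithm requires power-of-2 dimensions. Pad 225x225 to 256x256 (next power of 2).

Standard algorithm: 225^3 = 11390625 multiplications
Strassen's algorithm: 7^(log2(256)) = 7^8 = 5764801 multiplications
Savings: 11390625 - 5764801 = 5625824 multiplications

Standard: 11390625 multiplications (225^3). Strassen: 5764801 multiplications (7^8, after padding to 256x256). Strassen reduces 8 recursive multiplications to 7 at each level.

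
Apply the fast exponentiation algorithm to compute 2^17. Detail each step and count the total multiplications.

Computing 2^17 by squaring (build up from 2^1; each line after the first costs one multiplication):

2^1 = 2
2^2 = (2^1)^2 = 2^2 = 4
2^4 = (2^2)^2 = 4^2 = 16
2^8 = (2^4)^2 = 16^2 = 256
2^16 = (2^8)^2 = 256^2 = 65536
2^17 = 2 * 2^16 = 2 * 65536 = 131072

Result: 131072
Multiplications needed: 5 (5 lines after 2^1)

2^17 = 131072. Using exponentiation by squaring, this requires 5 multiplications. The key idea: if the exponent is even, square the half-power; if odd, multiply by the base once.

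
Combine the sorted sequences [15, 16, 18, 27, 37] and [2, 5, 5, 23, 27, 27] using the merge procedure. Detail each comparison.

Merging process:

Compare 15 vs 2: take 2 from right. Merged: [2]
Compare 15 vs 5: take 5 from right. Merged: [2, 5]
Compare 15 vs 5: take 5 from right. Merged: [2, 5, 5]
Compare 15 vs 23: take 15 from left. Merged: [2, 5, 5, 15]
Compare 16 vs 23: take 16 from left. Merged: [2, 5, 5, 15, 16]
Compare 18 vs 23: take 18 from left. Merged: [2, 5, 5, 15, 16, 18]
Compare 27 vs 23: take 23 from right. Merged: [2, 5, 5, 15, 16, 18, 23]
Compare 27 vs 27: take 27 from left. Merged: [2, 5, 5, 15, 16, 18, 23, 27]
Compare 37 vs 27: take 27 from right. Merged: [2, 5, 5, 15, 16, 18, 23, 27, 27]
Compare 37 vs 27: take 27 from right. Merged: [2, 5, 5, 15, 16, 18, 23, 27, 27, 27]
Append remaining from left: [37]. Merged: [2, 5, 5, 15, 16, 18, 23, 27, 27, 27, 37]

Final merged array: [2, 5, 5, 15, 16, 18, 23, 27, 27, 27, 37]
Total comparisons: 10

The merged array is [2, 5, 5, 15, 16, 18, 23, 27, 27, 27, 37], requiring 10 comparisons. The merge step runs in O(n) time where n is the total number of elements.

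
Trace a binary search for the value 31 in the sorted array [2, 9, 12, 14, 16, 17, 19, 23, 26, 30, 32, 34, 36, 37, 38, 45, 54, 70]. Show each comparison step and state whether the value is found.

Binary search for 31 in [2, 9, 12, 14, 16, 17, 19, 23, 26, 30, 32, 34, 36, 37, 38, 45, 54, 70]:

lo=0, hi=17, mid=8, arr[mid]=26 -> 26 < 31, search right half
lo=9, hi=17, mid=13, arr[mid]=37 -> 37 > 31, search left half
lo=9, hi=12, mid=10, arr[mid]=32 -> 32 > 31, search left half
lo=9, hi=9, mid=9, arr[mid]=30 -> 30 < 31, search right half
lo=10 > hi=9, target 31 not found

Binary search determines that 31 is not in the array after 4 comparisons. The search space was exhausted without finding the target.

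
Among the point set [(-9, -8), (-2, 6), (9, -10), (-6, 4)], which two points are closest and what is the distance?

Computing all pairwise distances among 4 points:

d((-9, -8), (-2, 6)) = 15.6525
d((-9, -8), (9, -10)) = 18.1108
d((-9, -8), (-6, 4)) = 12.3693
d((-2, 6), (9, -10)) = 19.4165
d((-2, 6), (-6, 4)) = 4.4721 <-- minimum
d((9, -10), (-6, 4)) = 20.5183

Closest pair: (-2, 6) and (-6, 4) with distance 4.4721

The closest pair is (-2, 6) and (-6, 4) with Euclidean distance 4.4721. For 4 points, brute-force pairwise comparison is shown above. For large n, the divide-and-conquer algorithm (sort by x, recurse on halves, check the dividing strip) achieves O(n log n).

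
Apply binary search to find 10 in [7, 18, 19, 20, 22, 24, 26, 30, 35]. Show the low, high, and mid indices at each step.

Binary search for 10 in [7, 18, 19, 20, 22, 24, 26, 30, 35]:

lo=0, hi=8, mid=4, arr[mid]=22 -> 22 > 10, search left half
lo=0, hi=3, mid=1, arr[mid]=18 -> 18 > 10, search left half
lo=0, hi=0, mid=0, arr[mid]=7 -> 7 < 10, search right half
lo=1 > hi=0, target 10 not found

Binary search determines that 10 is not in the array after 3 comparisons. The search space was exhausted without finding the target.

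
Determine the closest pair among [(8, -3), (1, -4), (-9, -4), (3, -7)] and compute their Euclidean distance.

Computing all pairwise distances among 4 points:

d((8, -3), (1, -4)) = 7.0711
d((8, -3), (-9, -4)) = 17.0294
d((8, -3), (3, -7)) = 6.4031
d((1, -4), (-9, -4)) = 10.0
d((1, -4), (3, -7)) = 3.6056 <-- minimum
d((-9, -4), (3, -7)) = 12.3693

Closest pair: (1, -4) and (3, -7) with distance 3.6056

The closest pair is (1, -4) and (3, -7) with Euclidean distance 3.6056. For 4 points, brute-force pairwise comparison is shown above. For large n, the divide-and-conquer algorithm (sort by x, recurse on halves, check the dividing strip) achieves O(n log n).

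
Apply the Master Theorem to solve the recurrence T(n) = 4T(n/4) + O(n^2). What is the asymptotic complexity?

Master Theorem for T(n) = 4T(n/4) + O(n^2):

a = 4, b = 4, c = 2
log_b(a) = log_4(4) = 1.0000

Case 3: c = 2 > log_4(4) = 1.0000
T(n) = O(n^2) = O(n^2)

For T(n) = 4T(n/4) + O(n^2): log_4(4) = 1.0000. This is Case 3 of the Master Theorem (c > log_b(a), work dominated by root), giving O(n^2).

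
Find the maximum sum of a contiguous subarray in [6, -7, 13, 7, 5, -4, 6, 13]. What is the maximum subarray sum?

Using Kadane's algorithm on [6, -7, 13, 7, 5, -4, 6, 13]:

Scanning through the array:
Position 1 (value -7): max_ending_here = -1, max_so_far = 6
Position 2 (value 13): max_ending_here = 13, max_so_far = 13
Position 3 (value 7): max_ending_here = 20, max_so_far = 20
Position 4 (value 5): max_ending_here = 25, max_so_far = 25
Position 5 (value -4): max_ending_here = 21, max_so_far = 25
Position 6 (value 6): max_ending_here = 27, max_so_far = 27
Position 7 (value 13): max_ending_here = 40, max_so_far = 40

Maximum subarray: [13, 7, 5, -4, 6, 13]
Maximum sum: 40

The maximum subarray is [13, 7, 5, -4, 6, 13] with sum 40. This subarray runs from index 2 to index 7.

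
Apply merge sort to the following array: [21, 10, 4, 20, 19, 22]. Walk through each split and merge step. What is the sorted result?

Merge sort trace:

Split: [21, 10, 4, 20, 19, 22] -> [21, 10, 4] and [20, 19, 22]
  Split: [21, 10, 4] -> [21] and [10, 4]
    Split: [10, 4] -> [10] and [4]
    Merge: [10] + [4] -> [4, 10]
  Merge: [21] + [4, 10] -> [4, 10, 21]
  Split: [20, 19, 22] -> [20] and [19, 22]
    Split: [19, 22] -> [19] and [22]
    Merge: [19] + [22] -> [19, 22]
  Merge: [20] + [19, 22] -> [19, 20, 22]
Merge: [4, 10, 21] + [19, 20, 22] -> [4, 10, 19, 20, 21, 22]

Final sorted array: [4, 10, 19, 20, 21, 22]

The merge sort proceeds by recursively splitting the array and merging sorted halves.
After all merges, the sorted array is [4, 10, 19, 20, 21, 22].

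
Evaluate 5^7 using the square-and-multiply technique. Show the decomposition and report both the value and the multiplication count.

Computing 5^7 by squaring (build up from 5^1; each line after the first costs one multiplication):

5^1 = 5
5^2 = (5^1)^2 = 5^2 = 25
5^3 = 5 * 5^2 = 5 * 25 = 125
5^6 = (5^3)^2 = 125^2 = 15625
5^7 = 5 * 5^6 = 5 * 15625 = 78125

Result: 78125
Multiplications needed: 4 (4 lines after 5^1)

5^7 = 78125. Using exponentiation by squaring, this requires 4 multiplications. The key idea: if the exponent is even, square the half-power; if odd, multiply by the base once.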